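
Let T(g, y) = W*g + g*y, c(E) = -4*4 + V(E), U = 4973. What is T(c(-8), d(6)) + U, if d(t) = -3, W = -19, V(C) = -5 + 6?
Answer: 5303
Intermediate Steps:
V(C) = 1
c(E) = -15 (c(E) = -4*4 + 1 = -16 + 1 = -15)
T(g, y) = -19*g + g*y
T(c(-8), d(6)) + U = -15*(-19 - 3) + 4973 = -15*(-22) + 4973 = 330 + 4973 = 5303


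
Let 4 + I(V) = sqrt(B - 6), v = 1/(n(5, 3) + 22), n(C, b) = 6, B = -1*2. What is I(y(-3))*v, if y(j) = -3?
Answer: -1/7 + I*sqrt(2)/14 ≈ -0.14286 + 0.10102*I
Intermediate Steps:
B = -2
v = 1/28 (v = 1/(6 + 22) = 1/28 ≈ 0.035714)
I(V) = -4 + 2*I*sqrt(2) (I(V) = -4 + sqrt(-2 - 6) = -4 + sqrt(-8) = -4 + 2*I*sqrt(2))
I(y(-3))*v = (-4 + 2*I*sqrt(2))*(1/28) = -1/7 + I*sqrt(2)/14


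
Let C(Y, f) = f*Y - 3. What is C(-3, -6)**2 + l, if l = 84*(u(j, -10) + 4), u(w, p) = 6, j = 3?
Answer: 1065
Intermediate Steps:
C(Y, f) = -3 + Y*f (C(Y, f) = Y*f - 3 = -3 + Y*f)
l = 840 (l = 84*(6 + 4) = 84*10 = 840)
C(-3, -6)**2 + l = (-3 - 3*(-6))**2 + 840 = (-3 + 18)**2 + 840 = 15**2 + 840 = 225 + 840 = 1065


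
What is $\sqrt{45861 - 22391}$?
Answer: $\sqrt{23470} \approx 153.2$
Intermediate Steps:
$\sqrt{45861 - 22391} = \sqrt{23470}$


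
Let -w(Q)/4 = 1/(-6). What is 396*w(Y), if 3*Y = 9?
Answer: 264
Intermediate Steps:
Y = 3 (Y = (⅓)*9 = 3)
w(Q) = ⅔ (w(Q) = -4/(-6) = -4*(-⅙) = ⅔)
396*w(Y) = 396*(⅔) = 264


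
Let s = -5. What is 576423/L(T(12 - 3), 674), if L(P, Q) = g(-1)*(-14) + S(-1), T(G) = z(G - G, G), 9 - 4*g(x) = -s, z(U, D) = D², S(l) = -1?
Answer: -192141/5 ≈ -38428.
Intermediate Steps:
g(x) = 1 (g(x) = 9/4 - (-1)*(-5)/4 = 9/4 - ¼*5 = 9/4 - 5/4 = 1)
T(G) = G²
L(P, Q) = -15 (L(P, Q) = 1*(-14) - 1 = -14 - 1 = -15)
576423/L(T(12 - 3), 674) = 576423/(-15) = 576423*(-1/15) = -192141/5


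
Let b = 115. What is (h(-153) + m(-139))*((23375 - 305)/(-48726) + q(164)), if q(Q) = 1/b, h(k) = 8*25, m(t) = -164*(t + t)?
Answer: -6625400256/311305 ≈ -21283.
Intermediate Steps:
m(t) = -328*t
h(k) = 200
q(Q) = 1/115
(h(-153) + m(-139))*((23375 - 305)/(-48726) + q(164)) = (200 - 328*(-139))*((23375 - 305)/(-48726) + 1/115) = (200 + 45592)*(23070*(-1/48726) + 1/115) = 45792*(-3845/8121 + 1/115) = 45792*(-434054/933915) = -6625400256/311305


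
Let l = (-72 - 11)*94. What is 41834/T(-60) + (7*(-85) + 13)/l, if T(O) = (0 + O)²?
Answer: 82121017/7021800 ≈ 11.695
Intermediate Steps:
T(O) = O²
l = -7802 (l = -83*94 = -7802)
41834/T(-60) + (7*(-85) + 13)/l = 41834/((-60)²) + (7*(-85) + 13)/(-7802) = 41834/3600 + (-595 + 13)*(-1/7802) = 41834*(1/3600) - 582*(-1/7802) = 20917/1800 + 291/3901 = 82121017/7021800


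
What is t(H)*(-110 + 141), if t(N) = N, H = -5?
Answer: -155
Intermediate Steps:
t(H)*(-110 + 141) = -5*(-110 + 141) = -5*31 = -155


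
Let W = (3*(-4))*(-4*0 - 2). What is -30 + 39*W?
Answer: 906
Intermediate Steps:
W = 24 (W = -12*(0 - 2) = -12*(-2) = 24)
-30 + 39*W = -30 + 39*24 = -30 + 936 = 906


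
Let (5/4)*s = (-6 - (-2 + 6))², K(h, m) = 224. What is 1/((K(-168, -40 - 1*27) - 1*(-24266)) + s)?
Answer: 1/24570 ≈ 4.0700e-5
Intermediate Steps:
s = 80 (s = 4*(-6 - (-2 + 6))²/5 = 4*(-6 - 1*4)²/5 = 4*(-6 - 4)²/5 = (⅘)*(-10)² = (⅘)*100 = 80)
1/((K(-168, -40 - 1*27) - 1*(-24266)) + s) = 1/((224 - 1*(-24266)) + 80) = 1/((224 + 24266) + 80) = 1/(24490 + 80) = 1/24570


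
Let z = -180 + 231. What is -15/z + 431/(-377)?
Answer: -9212/6409 ≈ -1.4374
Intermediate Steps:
z = 51
-15/z + 431/(-377) = -15/51 + 431/(-377) = -15*1/51 + 431*(-1/377) = -5/17 - 431/377 = -9212/6409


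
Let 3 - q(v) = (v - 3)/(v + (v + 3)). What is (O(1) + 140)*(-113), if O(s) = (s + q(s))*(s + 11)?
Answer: -108932/5 ≈ -21786.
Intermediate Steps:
q(v) = 3 - (-3 + v)/(3 + 2*v) (q(v) = 3 - (v - 3)/(v + (v + 3)) = 3 - (-3 + v)/(v + (3 + v)) = 3 - (-3 + v)/(3 + 2*v))
O(s) = (11 + s)*(s + (12 + 5*s)/(3 + 2*s)) (O(s) = (s + (12 + 5*s)/(3 + 2*s))*(s + 11) = (s + (12 + 5*s)/(3 + 2*s))*(11 + s) = (11 + s)*(s + (12 + 5*s)/(3 + 2*s)))
(O(1) + 140)*(-113) = (2*(66 + 1³ + 15*1² + 50*1)/(3 + 2*1) + 140)*(-113) = (2*(66 + 1 + 15*1 + 50)/(3 + 2) + 140)*(-113) = (2*(66 + 1 + 15 + 50)/5 + 140)*(-113) = (2*(⅕)*132 + 140)*(-113) = (264/5 + 140)*(-113) = (964/5)*(-113) = -108932/5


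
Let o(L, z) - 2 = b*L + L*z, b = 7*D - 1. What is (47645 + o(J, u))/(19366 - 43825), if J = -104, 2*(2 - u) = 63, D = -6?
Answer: -55187/24459 ≈ -2.2563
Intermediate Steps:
u = -59/2 (u = 2 - ½*63 = 2 - 63/2 = -59/2 ≈ -29.500)
b = -43 (b = 7*(-6) - 1 = -42 - 1 = -43)
o(L, z) = 2 - 43*L + L*z (o(L, z) = 2 + (-43*L + L*z) = 2 - 43*L + L*z)
(47645 + o(J, u))/(19366 - 43825) = (47645 + (2 - 43*(-104) - 104*(-59/2)))/(19366 - 43825) = (47645 + (2 + 4472 + 3068))/(-24459) = (47645 + 7542)*(-1/24459) = 55187*(-1/24459) = -55187/24459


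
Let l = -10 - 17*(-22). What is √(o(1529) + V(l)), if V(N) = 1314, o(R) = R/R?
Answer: √1315 ≈ 36.263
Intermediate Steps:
l = 364 (l = -10 + 374 = 364)
o(R) = 1
√(o(1529) + V(l)) = √(1 + 1314) = √1315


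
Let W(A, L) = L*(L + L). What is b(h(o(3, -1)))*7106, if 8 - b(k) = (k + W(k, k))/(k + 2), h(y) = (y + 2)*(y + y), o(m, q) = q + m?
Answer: -454784/3 ≈ -1.5159e+5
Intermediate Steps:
o(m, q) = m + q
h(y) = 2*y*(2 + y) (h(y) = (2 + y)*(2*y) = 2*y*(2 + y))
W(A, L) = 2*L**2 (W(A, L) = L*(2*L) = 2*L**2)
b(k) = 8 - (k + 2*k**2)/(2 + k) (b(k) = 8 - (k + 2*k**2)/(k + 2) = 8 - (k + 2*k**2)/(2 + k))
b(h(o(3, -1)))*7106 = ((16 - 2*4*(2 + (3 - 1))**2*(3 - 1)**2 + 7*(2*(3 - 1)*(2 + (3 - 1))))/(2 + 2*(3 - 1)*(2 + (3 - 1))))*7106 = ((16 - 2*16*(2 + 2)**2 + 7*(2*2*(2 + 2)))/(2 + 2*2*(2 + 2)))*7106 = ((16 - 2*(2*2*4)**2 + 7*(2*2*4))/(2 + 2*2*4))*7106 = ((16 - 2*16**2 + 7*16)/(2 + 16))*7106 = ((16 - 2*256 + 112)/18)*7106 = ((16 - 512 + 112)/18)*7106 = ((1/18)*(-384))*7106 = -64/3*7106 = -454784/3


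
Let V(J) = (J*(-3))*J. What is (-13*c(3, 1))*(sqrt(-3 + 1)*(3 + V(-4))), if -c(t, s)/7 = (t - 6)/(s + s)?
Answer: 12285*I*sqrt(2)/2 ≈ 8686.8*I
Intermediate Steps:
V(J) = -3*J**2 (V(J) = (-3*J)*J = -3*J**2)
c(t, s) = -7*(-6 + t)/(2*s) (c(t, s) = -7*(t - 6)/(s + s) = -7*(-6 + t)/(2*s))
(-13*c(3, 1))*(sqrt(-3 + 1)*(3 + V(-4))) = (-91*(6 - 1*3)/(2*1))*(sqrt(-3 + 1)*(3 - 3*(-4)**2)) = (-91*(6 - 3)/2)*(sqrt(-2)*(3 - 3*16)) = (-91*3/2)*((I*sqrt(2))*(3 - 48)) = (-13*21/2)*((I*sqrt(2))*(-45)) = -(-12285)*I*sqrt(2)/2 = 12285*I*sqrt(2)/2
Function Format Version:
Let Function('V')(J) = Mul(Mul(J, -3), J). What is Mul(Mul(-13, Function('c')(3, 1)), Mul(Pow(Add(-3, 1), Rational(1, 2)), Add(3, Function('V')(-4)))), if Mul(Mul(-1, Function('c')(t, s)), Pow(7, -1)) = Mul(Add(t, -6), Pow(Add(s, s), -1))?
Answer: Mul(Rational(12285, 2), I, Pow(2, Rational(1, 2))) ≈ Mul(8686.8, I)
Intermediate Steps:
Function('V')(J) = Mul(-3, Pow(J, 2)) (Function('V')(J) = Mul(Mul(-3, J), J) = Mul(-3, Pow(J, 2)))
Function('c')(t, s) = Mul(Rational(-7, 2), Pow(s, -1), Add(-6, t)) (Function('c')(t, s) = Mul(-7, Mul(Add(t, -6), Pow(Add(s, s), -1))) = Mul(-7, Mul(Add(-6, t), Pow(Mul(2, s), -1))) = Mul(-7, Mul(Add(-6, t), Mul(Rational(1, 2), Pow(s, -1)))) = Mul(-7, Mul(Rational(1, 2), Pow(s, -1), Add(-6, t))) = Mul(Rational(-7, 2), Pow(s, -1), Add(-6, t)))
Mul(Mul(-13, Function('c')(3, 1)), Mul(Pow(Add(-3, 1), Rational(1, 2)), Add(3, Function('V')(-4)))) = Mul(Mul(-13, Mul(Rational(7, 2), Pow(1, -1), Add(6, Mul(-1, 3)))), Mul(Pow(Add(-3, 1), Rational(1, 2)), Add(3, Mul(-3, Pow(-4, 2))))) = Mul(Mul(-13, Mul(Rational(7, 2), 1, Add(6, -3))), Mul(Pow(-2, Rational(1, 2)), Add(3, Mul(-3, 16)))) = Mul(Mul(-13, Mul(Rational(7, 2), 1, 3)), Mul(Mul(I, Pow(2, Rational(1, 2))), Add(3, -48))) = Mul(Mul(-13, Rational(21, 2)), Mul(Mul(I, Pow(2, Rational(1, 2))), -45)) = Mul(Rational(-273, 2), Mul(-45, I, Pow(2, Rational(1, 2)))) = Mul(Rational(12285, 2), I, Pow(2, Rational(1, 2)))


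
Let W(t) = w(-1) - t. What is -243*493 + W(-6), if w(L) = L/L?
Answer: -119792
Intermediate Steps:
w(L) = 1
W(t) = 1 - t
-243*493 + W(-6) = -243*493 + (1 - 1*(-6)) = -119799 + (1 + 6) = -119799 + 7 = -119792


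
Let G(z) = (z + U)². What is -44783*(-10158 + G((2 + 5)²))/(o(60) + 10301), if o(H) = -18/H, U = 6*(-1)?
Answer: 3721019470/103007 ≈ 36124.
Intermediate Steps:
U = -6
G(z) = (-6 + z)² (G(z) = (z - 6)² = (-6 + z)²)
-44783*(-10158 + G((2 + 5)²))/(o(60) + 10301) = -44783*(-10158 + (-6 + (2 + 5)²)²)/(-18/60 + 10301) = -44783*(-10158 + (-6 + 7²)²)/(-18*1/60 + 10301) = -44783*(-10158 + (-6 + 49)²)/(-3/10 + 10301) = -44783/(103007/(10*(-10158 + 43²))) = -44783/(103007/(10*(-10158 + 1849))) = -44783/((103007/10)/(-8309)) = -44783/((103007/10)*(-1/8309)) = -44783/(-103007/83090) = -44783*(-83090/103007) = 3721019470/103007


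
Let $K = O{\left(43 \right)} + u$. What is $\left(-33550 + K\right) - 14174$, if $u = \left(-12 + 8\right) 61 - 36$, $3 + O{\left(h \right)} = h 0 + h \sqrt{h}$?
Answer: $-48007 + 43 \sqrt{43} \approx -47725.0$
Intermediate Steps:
$O{\left(h \right)} = -3 + h^{\frac{3}{2}}$ ($O{\left(h \right)} = -3 + \left(h 0 + h \sqrt{h}\right) = -3 + \left(0 + h^{\frac{3}{2}}\right) = -3 + h^{\frac{3}{2}}$)
$u = -280$ ($u = \left(-4\right) 61 - 36 = -244 - 36 = -280$)
$K = -283 + 43 \sqrt{43}$ ($K = \left(-3 + 43^{\frac{3}{2}}\right) - 280 = \left(-3 + 43 \sqrt{43}\right) - 280 = -283 + 43 \sqrt{43} \approx -1.0301$)
$\left(-33550 + K\right) - 14174 = \left(-33550 - \left(283 - 43 \sqrt{43}\right)\right) - 14174 = \left(-33833 + 43 \sqrt{43}\right) - 14174 = -48007 + 43 \sqrt{43}$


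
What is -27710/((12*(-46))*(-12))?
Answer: -13855/3312 ≈ -4.1833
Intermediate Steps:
-27710/((12*(-46))*(-12)) = -27710/((-552*(-12))) = -27710/6624 = -27710*1/6624 = -13855/3312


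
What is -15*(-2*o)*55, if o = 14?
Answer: 23100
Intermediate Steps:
-15*(-2*o)*55 = -15*(-2*14)*55 = -(-420)*55 = -15*(-1540) = 23100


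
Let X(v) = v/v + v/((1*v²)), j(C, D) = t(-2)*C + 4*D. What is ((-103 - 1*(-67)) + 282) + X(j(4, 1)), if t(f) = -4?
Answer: 2963/12 ≈ 246.92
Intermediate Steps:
j(C, D) = -4*C + 4*D
X(v) = 1 + 1/v (X(v) = 1 + v/(v²) = 1 + v/v² = 1 + 1/v)
((-103 - 1*(-67)) + 282) + X(j(4, 1)) = ((-103 - 1*(-67)) + 282) + (1 + (-4*4 + 4*1))/(-4*4 + 4*1) = ((-103 + 67) + 282) + (1 + (-16 + 4))/(-16 + 4) = (-36 + 282) + (1 - 12)/(-12) = 246 - 1/12*(-11) = 246 + 11/12 = 2963/12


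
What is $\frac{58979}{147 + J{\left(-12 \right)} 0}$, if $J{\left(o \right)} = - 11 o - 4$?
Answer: $\frac{58979}{147} \approx 401.22$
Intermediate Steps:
$J{\left(o \right)} = -4 - 11 o$
$\frac{58979}{147 + J{\left(-12 \right)} 0} = \frac{58979}{147 + \left(-4 - -132\right) 0} = \frac{58979}{147 + \left(-4 + 132\right) 0} = \frac{58979}{147 + 128 \cdot 0} = \frac{58979}{147 + 0} = \frac{58979}{147}$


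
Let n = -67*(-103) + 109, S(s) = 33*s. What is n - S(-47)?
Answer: 8561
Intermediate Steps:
n = 7010 (n = 6901 + 109 = 7010)
n - S(-47) = 7010 - 33*(-47) = 7010 - 1*(-1551) = 7010 + 1551 = 8561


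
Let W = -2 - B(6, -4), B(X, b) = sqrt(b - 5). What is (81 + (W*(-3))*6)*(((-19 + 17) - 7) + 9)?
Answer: 0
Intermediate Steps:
B(X, b) = sqrt(-5 + b)
W = -2 - 3*I (W = -2 - sqrt(-5 - 4) = -2 - sqrt(-9) = -2 - 3*I ≈ -2.0 - 3.0*I)
(81 + (W*(-3))*6)*(((-19 + 17) - 7) + 9) = (81 + ((-2 - 3*I)*(-3))*6)*(((-19 + 17) - 7) + 9) = (81 + (6 + 9*I)*6)*((-2 - 7) + 9) = (81 + (36 + 54*I))*(-9 + 9) = (117 + 54*I)*0 = 0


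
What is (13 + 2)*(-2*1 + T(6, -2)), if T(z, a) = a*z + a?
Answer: -240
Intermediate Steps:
T(z, a) = a + a*z
(13 + 2)*(-2*1 + T(6, -2)) = (13 + 2)*(-2*1 - 2*(1 + 6)) = 15*(-2 - 2*7) = 15*(-2 - 14) = 15*(-16) = -240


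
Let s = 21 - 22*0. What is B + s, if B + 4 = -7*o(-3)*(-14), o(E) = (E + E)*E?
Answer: 1781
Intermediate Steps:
o(E) = 2*E² (o(E) = (2*E)*E = 2*E²)
s = 21 (s = 21 + 0 = 21)
B = 1760 (B = -4 - 14*(-3)²*(-14) = -4 - 14*9*(-14) = -4 - 7*18*(-14) = -4 - 126*(-14) = -4 + 1764 = 1760)
B + s = 1760 + 21 = 1781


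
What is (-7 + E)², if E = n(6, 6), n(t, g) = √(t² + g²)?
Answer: 121 - 84*√2 ≈ 2.2061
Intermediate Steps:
n(t, g) = √(g² + t²)
E = 6*√2 (E = √(6² + 6²) = √(36 + 36) = √72 = 6*√2 ≈ 8.4853)
(-7 + E)² = (-7 + 6*√2)²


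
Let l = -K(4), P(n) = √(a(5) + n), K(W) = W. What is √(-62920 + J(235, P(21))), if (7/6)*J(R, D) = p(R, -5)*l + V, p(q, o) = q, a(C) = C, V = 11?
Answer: I*√3122098/7 ≈ 252.42*I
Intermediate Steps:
P(n) = √(5 + n)
l = -4 (l = -1*4 = -4)
J(R, D) = 66/7 - 24*R/7 (J(R, D) = 6*(R*(-4) + 11)/7 = 6*(-4*R + 11)/7 = 6*(11 - 4*R)/7 = 66/7 - 24*R/7)
√(-62920 + J(235, P(21))) = √(-62920 + (66/7 - 24/7*235)) = √(-62920 + (66/7 - 5640/7)) = √(-62920 - 5574/7) = √(-446014/7) = I*√3122098/7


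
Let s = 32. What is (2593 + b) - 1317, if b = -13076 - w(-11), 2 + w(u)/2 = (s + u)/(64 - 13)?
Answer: -200546/17 ≈ -11797.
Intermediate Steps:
w(u) = -140/51 + 2*u/51 (w(u) = -4 + 2*((32 + u)/(64 - 13)) = -4 + 2*((32 + u)/51) = -4 + 2*((32 + u)*(1/51)) = -4 + 2*(32/51 + u/51) = -4 + (64/51 + 2*u/51) = -140/51 + 2*u/51)
b = -222238/17 (b = -13076 - (-140/51 + (2/51)*(-11)) = -13076 - (-140/51 - 22/51) = -13076 - 1*(-54/17) = -13076 + 54/17 = -222238/17 ≈ -13073.)
(2593 + b) - 1317 = (2593 - 222238/17) - 1317 = -178157/17 - 1317 = -200546/17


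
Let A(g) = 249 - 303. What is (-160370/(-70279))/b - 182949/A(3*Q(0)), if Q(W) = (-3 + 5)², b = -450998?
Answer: 966449082685913/285261195978 ≈ 3387.9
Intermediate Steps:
Q(W) = 4 (Q(W) = 2² = 4)
A(g) = -54
(-160370/(-70279))/b - 182949/A(3*Q(0)) = -160370/(-70279)/(-450998) - 182949/(-54) = -160370*(-1/70279)*(-1/450998) - 182949*(-1/54) = (160370/70279)*(-1/450998) + 60983/18 = -80185/15847844221 + 60983/18 = 966449082685913/285261195978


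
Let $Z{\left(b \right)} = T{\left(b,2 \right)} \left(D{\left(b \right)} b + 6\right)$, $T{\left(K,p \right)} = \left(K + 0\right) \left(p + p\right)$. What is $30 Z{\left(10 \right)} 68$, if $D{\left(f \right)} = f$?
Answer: $8649600$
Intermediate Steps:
$T{\left(K,p \right)} = 2 K p$ ($T{\left(K,p \right)} = K 2 p = 2 K p$)
$Z{\left(b \right)} = 4 b \left(6 + b^{2}\right)$ ($Z{\left(b \right)} = 2 b 2 \left(b b + 6\right) = 4 b \left(b^{2} + 6\right) = 4 b \left(6 + b^{2}\right)$)
$30 Z{\left(10 \right)} 68 = 30 \cdot 4 \cdot 10 \left(6 + 10^{2}\right) 68 = 30 \cdot 4 \cdot 10 \left(6 + 100\right) 68 = 30 \cdot 4 \cdot 10 \cdot 106 \cdot 68 = 30 \cdot 4240 \cdot 68 = 127200 \cdot 68 = 8649600$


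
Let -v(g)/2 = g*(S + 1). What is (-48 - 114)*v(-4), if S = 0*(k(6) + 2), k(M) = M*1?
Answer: -1296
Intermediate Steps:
k(M) = M
S = 0 (S = 0*(6 + 2) = 0*8 = 0)
v(g) = -2*g (v(g) = -2*g*(0 + 1) = -2*g)
(-48 - 114)*v(-4) = (-48 - 114)*(-2*(-4)) = -162*8 = -1296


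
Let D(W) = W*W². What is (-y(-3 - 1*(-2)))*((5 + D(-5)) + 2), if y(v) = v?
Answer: -118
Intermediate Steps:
D(W) = W³
(-y(-3 - 1*(-2)))*((5 + D(-5)) + 2) = (-(-3 - 1*(-2)))*((5 + (-5)³) + 2) = (-(-3 + 2))*((5 - 125) + 2) = (-1*(-1))*(-120 + 2) = 1*(-118) = -118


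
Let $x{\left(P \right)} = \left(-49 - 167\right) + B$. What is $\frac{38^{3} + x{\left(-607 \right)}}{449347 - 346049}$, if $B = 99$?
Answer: $\frac{54755}{103298} \approx 0.53007$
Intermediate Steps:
$x{\left(P \right)} = -117$ ($x{\left(P \right)} = \left(-49 - 167\right) + 99 = -216 + 99 = -117$)
$\frac{38^{3} + x{\left(-607 \right)}}{449347 - 346049} = \frac{38^{3} - 117}{449347 - 346049} = \frac{54872 - 117}{103298} = 54755 \cdot \frac{1}{103298} = \frac{54755}{103298}$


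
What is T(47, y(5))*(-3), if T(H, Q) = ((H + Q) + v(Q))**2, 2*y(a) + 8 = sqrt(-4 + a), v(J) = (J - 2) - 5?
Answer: -3267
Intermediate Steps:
v(J) = -7 + J (v(J) = (-2 + J) - 5 = -7 + J)
y(a) = -4 + sqrt(-4 + a)/2
T(H, Q) = (-7 + H + 2*Q)**2 (T(H, Q) = ((H + Q) + (-7 + Q))**2 = (-7 + H + 2*Q)**2)
T(47, y(5))*(-3) = (-7 + 47 + 2*(-4 + sqrt(-4 + 5)/2))**2*(-3) = (-7 + 47 + 2*(-4 + sqrt(1)/2))**2*(-3) = (-7 + 47 + 2*(-4 + (1/2)*1))**2*(-3) = (-7 + 47 + 2*(-4 + 1/2))**2*(-3) = (-7 + 47 + 2*(-7/2))**2*(-3) = (-7 + 47 - 7)**2*(-3) = 33**2*(-3) = 1089*(-3) = -3267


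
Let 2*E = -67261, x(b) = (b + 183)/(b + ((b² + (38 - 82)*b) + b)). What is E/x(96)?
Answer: -19371168/31 ≈ -6.2488e+5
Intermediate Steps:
x(b) = (183 + b)/(b² - 42*b) (x(b) = (183 + b)/(b + ((b² - 44*b) + b)) = (183 + b)/(b + (b² - 43*b)) = (183 + b)/(b² - 42*b))
E = -67261/2 (E = (½)*(-67261) = -67261/2 ≈ -33631.)
E/x(96) = -67261*96*(-42 + 96)/(183 + 96)/2 = -67261/(2*((1/96)*279/54)) = -67261/(2*((1/96)*(1/54)*279)) = -67261/(2*31/576) = -67261/2*576/31 = -19371168/31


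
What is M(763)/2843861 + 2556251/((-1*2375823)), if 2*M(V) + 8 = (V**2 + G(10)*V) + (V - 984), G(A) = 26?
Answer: -6554763518464/6756510372603 ≈ -0.97014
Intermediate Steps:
M(V) = -496 + V**2/2 + 27*V/2 (M(V) = -4 + ((V**2 + 26*V) + (V - 984))/2 = -4 + ((V**2 + 26*V) + (-984 + V))/2 = -4 + (-984 + V**2 + 27*V)/2 = -4 + (-492 + V**2/2 + 27*V/2) = -496 + V**2/2 + 27*V/2)
M(763)/2843861 + 2556251/((-1*2375823)) = (-496 + (1/2)*763**2 + (27/2)*763)/2843861 + 2556251/((-1*2375823)) = (-496 + (1/2)*582169 + 20601/2)*(1/2843861) + 2556251/(-2375823) = (-496 + 582169/2 + 20601/2)*(1/2843861) + 2556251*(-1/2375823) = 300889*(1/2843861) - 2556251/2375823 = 300889/2843861 - 2556251/2375823 = -6554763518464/6756510372603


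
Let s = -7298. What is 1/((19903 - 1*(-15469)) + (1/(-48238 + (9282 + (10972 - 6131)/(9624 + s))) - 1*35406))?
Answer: -90606815/3080634036 ≈ -0.029412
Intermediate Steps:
1/((19903 - 1*(-15469)) + (1/(-48238 + (9282 + (10972 - 6131)/(9624 + s))) - 1*35406)) = 1/((19903 - 1*(-15469)) + (1/(-48238 + (9282 + (10972 - 6131)/(9624 - 7298))) - 1*35406)) = 1/((19903 + 15469) + (1/(-48238 + (9282 + 4841/2326)) - 35406)) = 1/(35372 + (1/(-48238 + (9282 + 4841*(1/2326))) - 35406)) = 1/(35372 + (1/(-48238 + (9282 + 4841/2326)) - 35406)) = 1/(35372 + (1/(-48238 + 21594773/2326) - 35406)) = 1/(35372 + (1/(-90606815/2326) - 35406)) = 1/(35372 + (-2326/90606815 - 35406)) = 1/(35372 - 3208024894216/90606815) = 1/(-3080634036/90606815) = -90606815/3080634036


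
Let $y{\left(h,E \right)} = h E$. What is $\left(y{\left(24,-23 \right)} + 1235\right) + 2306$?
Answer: $2989$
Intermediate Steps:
$y{\left(h,E \right)} = E h$
$\left(y{\left(24,-23 \right)} + 1235\right) + 2306 = \left(\left(-23\right) 24 + 1235\right) + 2306 = \left(-552 + 1235\right) + 2306 = 683 + 2306 = 2989$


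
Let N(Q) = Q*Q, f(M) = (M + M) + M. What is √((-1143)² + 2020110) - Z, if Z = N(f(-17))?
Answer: -2601 + √3326559 ≈ -777.11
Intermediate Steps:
f(M) = 3*M (f(M) = 2*M + M = 3*M)
N(Q) = Q²
Z = 2601 (Z = (3*(-17))² = (-51)² = 2601)
√((-1143)² + 2020110) - Z = √((-1143)² + 2020110) - 1*2601 = √(1306449 + 2020110) - 2601 = √3326559 - 2601 = -2601 + √3326559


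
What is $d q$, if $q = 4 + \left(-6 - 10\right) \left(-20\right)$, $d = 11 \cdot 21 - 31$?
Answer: $64800$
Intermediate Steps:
$d = 200$ ($d = 231 - 31 = 200$)
$q = 324$ ($q = 4 + \left(-6 - 10\right) \left(-20\right) = 4 - -320 = 4 + 320 = 324$)
$d q = 200 \cdot 324 = 64800$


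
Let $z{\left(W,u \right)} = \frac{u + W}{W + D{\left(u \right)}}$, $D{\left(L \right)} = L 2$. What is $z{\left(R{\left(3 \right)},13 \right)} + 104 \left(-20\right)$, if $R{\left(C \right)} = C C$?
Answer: $- \frac{72778}{35} \approx -2079.4$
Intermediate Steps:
$D{\left(L \right)} = 2 L$
$R{\left(C \right)} = C^{2}$
$z{\left(W,u \right)} = \frac{W + u}{W + 2 u}$ ($z{\left(W,u \right)} = \frac{u + W}{W + 2 u} = \frac{W + u}{W + 2 u}$)
$z{\left(R{\left(3 \right)},13 \right)} + 104 \left(-20\right) = \frac{3^{2} + 13}{3^{2} + 2 \cdot 13} + 104 \left(-20\right) = \frac{9 + 13}{9 + 26} - 2080 = \frac{1}{35} \cdot 22 - 2080 = \frac{22}{35} - 2080 = - \frac{72778}{35}$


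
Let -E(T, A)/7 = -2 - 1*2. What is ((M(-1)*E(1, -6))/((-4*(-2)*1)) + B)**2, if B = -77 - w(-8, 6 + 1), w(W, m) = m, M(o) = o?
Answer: 30625/4 ≈ 7656.3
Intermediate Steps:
E(T, A) = 28 (E(T, A) = -7*(-2 - 1*2) = -7*(-2 - 2) = -7*(-4) = 28)
B = -84 (B = -77 - (6 + 1) = -77 - 1*7 = -77 - 7 = -84)
((M(-1)*E(1, -6))/((-4*(-2)*1)) + B)**2 = ((-1*28)/((-4*(-2)*1)) - 84)**2 = (-28/(8*1) - 84)**2 = (-28/8 - 84)**2 = (-28*1/8 - 84)**2 = (-7/2 - 84)**2 = (-175/2)**2 = 30625/4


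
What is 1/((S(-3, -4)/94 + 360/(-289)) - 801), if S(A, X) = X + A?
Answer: -27166/21795829 ≈ -0.0012464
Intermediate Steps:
S(A, X) = A + X
1/((S(-3, -4)/94 + 360/(-289)) - 801) = 1/(((-3 - 4)/94 + 360/(-289)) - 801) = 1/((-7*1/94 + 360*(-1/289)) - 801) = 1/((-7/94 - 360/289) - 801) = 1/(-35863/27166 - 801) = 1/(-21795829/27166) = -27166/21795829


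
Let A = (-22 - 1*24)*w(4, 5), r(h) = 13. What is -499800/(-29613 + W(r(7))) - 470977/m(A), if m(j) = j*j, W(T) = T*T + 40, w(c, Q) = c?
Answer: 768155273/248875456 ≈ 3.0865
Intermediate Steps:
A = -184 (A = (-22 - 1*24)*4 = (-22 - 24)*4 = -46*4 = -184)
W(T) = 40 + T² (W(T) = T² + 40 = 40 + T²)
m(j) = j²
-499800/(-29613 + W(r(7))) - 470977/m(A) = -499800/(-29613 + (40 + 13²)) - 470977/((-184)²) = -499800/(-29613 + (40 + 169)) - 470977/33856 = -499800/(-29613 + 209) - 470977*1/33856 = -499800/(-29404) - 470977/33856 = -499800*(-1/29404) - 470977/33856 = 124950/7351 - 470977/33856 = 768155273/248875456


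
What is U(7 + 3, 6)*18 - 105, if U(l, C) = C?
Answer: 3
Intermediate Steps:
U(7 + 3, 6)*18 - 105 = 6*18 - 105 = 108 - 105 = 3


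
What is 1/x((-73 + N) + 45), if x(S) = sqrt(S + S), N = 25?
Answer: -I*sqrt(6)/6 ≈ -0.40825*I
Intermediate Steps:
x(S) = sqrt(2)*sqrt(S) (x(S) = sqrt(2*S) = sqrt(2)*sqrt(S))
1/x((-73 + N) + 45) = 1/(sqrt(2)*sqrt((-73 + 25) + 45)) = 1/(sqrt(2)*sqrt(-48 + 45)) = 1/(sqrt(2)*sqrt(-3)) = 1/(sqrt(2)*(I*sqrt(3))) = 1/(I*sqrt(6)) = -I*sqrt(6)/6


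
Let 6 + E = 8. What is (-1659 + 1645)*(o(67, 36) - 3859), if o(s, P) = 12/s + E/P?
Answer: 32575697/603 ≈ 54023.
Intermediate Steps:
E = 2 (E = -6 + 8 = 2)
o(s, P) = 2/P + 12/s (o(s, P) = 12/s + 2/P = 2/P + 12/s)
(-1659 + 1645)*(o(67, 36) - 3859) = (-1659 + 1645)*((2/36 + 12/67) - 3859) = -14*((2*(1/36) + 12*(1/67)) - 3859) = -14*((1/18 + 12/67) - 3859) = -14*(283/1206 - 3859) = -14*(-4653671/1206) = 32575697/603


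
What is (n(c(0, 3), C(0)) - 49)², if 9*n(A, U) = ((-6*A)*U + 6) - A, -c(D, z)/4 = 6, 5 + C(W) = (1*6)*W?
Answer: 142129/9 ≈ 15792.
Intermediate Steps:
C(W) = -5 + 6*W (C(W) = -5 + (1*6)*W = -5 + 6*W)
c(D, z) = -24 (c(D, z) = -4*6 = -24)
n(A, U) = ⅔ - A/9 - 2*A*U/3 (n(A, U) = (((-6*A)*U + 6) - A)/9 = ((-6*A*U + 6) - A)/9 = ((6 - 6*A*U) - A)/9 = (6 - A - 6*A*U)/9 = ⅔ - A/9 - 2*A*U/3)
(n(c(0, 3), C(0)) - 49)² = ((⅔ - ⅑*(-24) - ⅔*(-24)*(-5 + 6*0)) - 49)² = ((⅔ + 8/3 - ⅔*(-24)*(-5 + 0)) - 49)² = ((⅔ + 8/3 - ⅔*(-24)*(-5)) - 49)² = ((⅔ + 8/3 - 80) - 49)² = (-230/3 - 49)² = (-377/3)² = 142129/9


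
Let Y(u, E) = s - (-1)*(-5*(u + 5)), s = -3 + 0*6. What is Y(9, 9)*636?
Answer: -46428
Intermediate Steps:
s = -3 (s = -3 + 0 = -3)
Y(u, E) = -28 - 5*u (Y(u, E) = -3 - (-1)*(-5*(u + 5)) = -3 - (-1)*(-5*(5 + u)) = -3 - (-1)*(-25 - 5*u) = -3 - (25 + 5*u) = -3 + (-25 - 5*u) = -28 - 5*u)
Y(9, 9)*636 = (-28 - 5*9)*636 = (-28 - 45)*636 = -73*636 = -46428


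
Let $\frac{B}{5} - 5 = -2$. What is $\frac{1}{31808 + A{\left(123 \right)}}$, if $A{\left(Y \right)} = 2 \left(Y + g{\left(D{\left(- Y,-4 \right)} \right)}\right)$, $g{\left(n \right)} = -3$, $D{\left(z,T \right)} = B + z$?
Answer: $\frac{1}{32048} \approx 3.1203 \cdot 10^{-5}$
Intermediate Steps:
$B = 15$ ($B = 25 + 5 \left(-2\right) = 25 - 10 = 15$)
$D{\left(z,T \right)} = 15 + z$
$A{\left(Y \right)} = -6 + 2 Y$ ($A{\left(Y \right)} = 2 \left(Y - 3\right) = 2 \left(-3 + Y\right) = -6 + 2 Y$)
$\frac{1}{31808 + A{\left(123 \right)}} = \frac{1}{31808 + \left(-6 + 2 \cdot 123\right)} = \frac{1}{31808 + \left(-6 + 246\right)} = \frac{1}{31808 + 240} = \frac{1}{32048}$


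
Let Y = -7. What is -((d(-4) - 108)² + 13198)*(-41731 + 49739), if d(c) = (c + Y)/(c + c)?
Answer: -1573853281/8 ≈ -1.9673e+8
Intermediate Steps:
d(c) = (-7 + c)/(2*c) (d(c) = (c - 7)/(c + c) = (-7 + c)/((2*c)) = (-7 + c)*(1/(2*c)) = (-7 + c)/(2*c))
-((d(-4) - 108)² + 13198)*(-41731 + 49739) = -(((½)*(-7 - 4)/(-4) - 108)² + 13198)*(-41731 + 49739) = -(((½)*(-¼)*(-11) - 108)² + 13198)*8008 = -((11/8 - 108)² + 13198)*8008 = -((-853/8)² + 13198)*8008 = -(727609/64 + 13198)*8008 = -1572281*8008/64 = -1*1573853281/8 = -1573853281/8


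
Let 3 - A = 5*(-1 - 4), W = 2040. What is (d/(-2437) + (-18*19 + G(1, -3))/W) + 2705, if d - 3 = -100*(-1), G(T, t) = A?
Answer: 6723439031/2485740 ≈ 2704.8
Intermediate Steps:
A = 28 (A = 3 - 5*(-1 - 4) = 3 - 5*(-5) = 3 - 1*(-25) = 3 + 25 = 28)
G(T, t) = 28
d = 103 (d = 3 - 100*(-1) = 3 + 100 = 103)
(d/(-2437) + (-18*19 + G(1, -3))/W) + 2705 = (103/(-2437) + (-18*19 + 28)/2040) + 2705 = (103*(-1/2437) + (-342 + 28)*(1/2040)) + 2705 = (-103/2437 - 314*1/2040) + 2705 = (-103/2437 - 157/1020) + 2705 = -487669/2485740 + 2705 = 6723439031/2485740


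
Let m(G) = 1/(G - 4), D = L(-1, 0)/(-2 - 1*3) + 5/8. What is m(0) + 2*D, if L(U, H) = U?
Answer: 7/5 ≈ 1.4000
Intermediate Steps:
D = 33/40 (D = -1/(-2 - 1*3) + 5/8 = -1/(-2 - 3) + 5*(1/8) = -1/(-5) + 5/8 = -1*(-1/5) + 5/8 = 1/5 + 5/8 = 33/40 ≈ 0.82500)
m(G) = 1/(-4 + G)
m(0) + 2*D = 1/(-4 + 0) + 2*(33/40) = 1/(-4) + 33/20 = -1/4 + 33/20 = 7/5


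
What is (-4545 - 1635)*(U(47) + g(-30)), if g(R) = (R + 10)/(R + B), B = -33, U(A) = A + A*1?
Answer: -12240520/21 ≈ -5.8288e+5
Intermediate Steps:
U(A) = 2*A (U(A) = A + A = 2*A)
g(R) = (10 + R)/(-33 + R) (g(R) = (R + 10)/(R - 33) = (10 + R)/(-33 + R))
(-4545 - 1635)*(U(47) + g(-30)) = (-4545 - 1635)*(2*47 + (10 - 30)/(-33 - 30)) = -6180*(94 - 20/(-63)) = -6180*(94 - 1/63*(-20)) = -6180*(94 + 20/63) = -6180*5942/63 = -12240520/21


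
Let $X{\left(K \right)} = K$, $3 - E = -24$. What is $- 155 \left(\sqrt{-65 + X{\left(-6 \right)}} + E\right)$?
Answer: $-4185 - 155 i \sqrt{71} \approx -4185.0 - 1306.1 i$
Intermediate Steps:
$E = 27$ ($E = 3 - -24 = 3 + 24 = 27$)
$- 155 \left(\sqrt{-65 + X{\left(-6 \right)}} + E\right) = - 155 \left(\sqrt{-65 - 6} + 27\right) = - 155 \left(\sqrt{-71} + 27\right) = - 155 \left(i \sqrt{71} + 27\right) = - 155 \left(27 + i \sqrt{71}\right) = -4185 - 155 i \sqrt{71}$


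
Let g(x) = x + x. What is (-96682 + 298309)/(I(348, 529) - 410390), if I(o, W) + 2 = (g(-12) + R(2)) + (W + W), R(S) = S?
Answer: -22403/45484 ≈ -0.49255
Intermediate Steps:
g(x) = 2*x
I(o, W) = -24 + 2*W (I(o, W) = -2 + ((2*(-12) + 2) + (W + W)) = -2 + ((-24 + 2) + 2*W) = -2 + (-22 + 2*W) = -24 + 2*W)
(-96682 + 298309)/(I(348, 529) - 410390) = (-96682 + 298309)/((-24 + 2*529) - 410390) = 201627/((-24 + 1058) - 410390) = 201627/(1034 - 410390) = 201627/(-409356) = 201627*(-1/409356) = -22403/45484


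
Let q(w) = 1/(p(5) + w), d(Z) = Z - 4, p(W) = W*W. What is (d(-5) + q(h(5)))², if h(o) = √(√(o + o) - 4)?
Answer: (224 + 9*I*√(4 - √10))²/(25 + I*√(4 - √10))² ≈ 80.283 + 0.026208*I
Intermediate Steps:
p(W) = W²
h(o) = √(-4 + √2*√o) (h(o) = √(√(2*o) - 4) = √(√2*√o - 4) = √(-4 + √2*√o))
d(Z) = -4 + Z
q(w) = 1/(25 + w) (q(w) = 1/(5² + w) = 1/(25 + w))
(d(-5) + q(h(5)))² = ((-4 - 5) + 1/(25 + √(-4 + √2*√5)))² = (-9 + 1/(25 + √(-4 + √10)))²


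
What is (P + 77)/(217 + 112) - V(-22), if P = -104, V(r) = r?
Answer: 7211/329 ≈ 21.918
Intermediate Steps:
(P + 77)/(217 + 112) - V(-22) = (-104 + 77)/(217 + 112) - 1*(-22) = -27/329 + 22 = 7211/329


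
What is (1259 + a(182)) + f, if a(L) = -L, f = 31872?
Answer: 32949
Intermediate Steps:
(1259 + a(182)) + f = (1259 - 1*182) + 31872 = (1259 - 182) + 31872 = 1077 + 31872 = 32949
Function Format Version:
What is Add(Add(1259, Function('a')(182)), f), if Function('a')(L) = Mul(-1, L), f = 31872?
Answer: 32949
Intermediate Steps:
Add(Add(1259, Function('a')(182)), f) = Add(Add(1259, Mul(-1, 182)), 31872) = Add(Add(1259, -182), 31872) = Add(1077, 31872) = 32949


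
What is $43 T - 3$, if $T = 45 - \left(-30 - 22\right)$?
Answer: $4168$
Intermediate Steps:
$T = 97$ ($T = 45 - -52 = 45 + 52 = 97$)
$43 T - 3 = 43 \cdot 97 - 3 = 4171 - 3 = 4168$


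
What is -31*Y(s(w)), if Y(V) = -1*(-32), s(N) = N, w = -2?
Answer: -992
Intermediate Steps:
Y(V) = 32
-31*Y(s(w)) = -31*32 = -992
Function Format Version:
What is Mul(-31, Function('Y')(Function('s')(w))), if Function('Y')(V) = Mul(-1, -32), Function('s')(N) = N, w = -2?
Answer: -992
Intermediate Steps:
Function('Y')(V) = 32
Mul(-31, Function('Y')(Function('s')(w))) = Mul(-31, 32) = -992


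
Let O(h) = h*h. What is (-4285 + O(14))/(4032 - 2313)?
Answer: -1363/573 ≈ -2.3787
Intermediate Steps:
O(h) = h²
(-4285 + O(14))/(4032 - 2313) = (-4285 + 14²)/(4032 - 2313) = (-4285 + 196)/1719 = -4089*1/1719 = -1363/573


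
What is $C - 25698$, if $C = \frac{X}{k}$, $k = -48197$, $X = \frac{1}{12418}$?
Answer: $- \frac{15380518871509}{598510346} \approx -25698.0$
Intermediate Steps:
$X = \frac{1}{12418} \approx 8.0528 \cdot 10^{-5}$
$C = - \frac{1}{598510346}$ ($C = \frac{1}{12418 \left(-48197\right)} = \frac{1}{12418} \left(- \frac{1}{48197}\right) = - \frac{1}{598510346} \approx -1.6708 \cdot 10^{-9}$)
$C - 25698 = - \frac{1}{598510346} - 25698 = - \frac{15380518871509}{598510346}$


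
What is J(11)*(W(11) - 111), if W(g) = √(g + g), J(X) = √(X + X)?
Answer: 22 - 111*√22 ≈ -498.64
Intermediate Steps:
J(X) = √2*√X (J(X) = √(2*X) = √2*√X)
W(g) = √2*√g (W(g) = √(2*g) = √2*√g)
J(11)*(W(11) - 111) = (√2*√11)*(√2*√11 - 111) = √22*(√22 - 111) = √22*(-111 + √22)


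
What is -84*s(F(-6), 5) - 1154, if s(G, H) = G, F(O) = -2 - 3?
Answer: -734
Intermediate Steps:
F(O) = -5
-84*s(F(-6), 5) - 1154 = -84*(-5) - 1154 = 420 - 1154 = -734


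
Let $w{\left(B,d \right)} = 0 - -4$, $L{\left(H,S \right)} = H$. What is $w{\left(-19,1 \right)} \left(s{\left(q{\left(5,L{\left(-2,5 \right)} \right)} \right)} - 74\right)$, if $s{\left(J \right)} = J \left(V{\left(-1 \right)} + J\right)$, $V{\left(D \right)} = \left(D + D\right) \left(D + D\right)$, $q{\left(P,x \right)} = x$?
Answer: $-312$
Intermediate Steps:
$V{\left(D \right)} = 4 D^{2}$ ($V{\left(D \right)} = 2 D 2 D = 4 D^{2}$)
$w{\left(B,d \right)} = 4$ ($w{\left(B,d \right)} = 0 + 4 = 4$)
$s{\left(J \right)} = J \left(4 + J\right)$ ($s{\left(J \right)} = J \left(4 \left(-1\right)^{2} + J\right) = J \left(4 \cdot 1 + J\right) = J \left(4 + J\right)$)
$w{\left(-19,1 \right)} \left(s{\left(q{\left(5,L{\left(-2,5 \right)} \right)} \right)} - 74\right) = 4 \left(- 2 \left(4 - 2\right) - 74\right) = 4 \left(\left(-2\right) 2 - 74\right) = 4 \left(-4 - 74\right) = 4 \left(-78\right) = -312$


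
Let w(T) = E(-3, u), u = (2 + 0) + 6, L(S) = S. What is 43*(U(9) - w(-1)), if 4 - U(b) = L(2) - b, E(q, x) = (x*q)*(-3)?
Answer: -2623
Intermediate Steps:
u = 8 (u = 2 + 6 = 8)
E(q, x) = -3*q*x (E(q, x) = (q*x)*(-3) = -3*q*x)
w(T) = 72 (w(T) = -3*(-3)*8 = 72)
U(b) = 2 + b (U(b) = 4 - (2 - b) = 4 + (-2 + b) = 2 + b)
43*(U(9) - w(-1)) = 43*((2 + 9) - 1*72) = 43*(11 - 72) = 43*(-61) = -2623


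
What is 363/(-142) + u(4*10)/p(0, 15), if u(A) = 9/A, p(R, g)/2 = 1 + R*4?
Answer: -13881/5680 ≈ -2.4438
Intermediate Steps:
p(R, g) = 2 + 8*R (p(R, g) = 2*(1 + R*4) = 2*(1 + 4*R) = 2 + 8*R)
363/(-142) + u(4*10)/p(0, 15) = 363/(-142) + (9/((4*10)))/(2 + 8*0) = 363*(-1/142) + (9/40)/(2 + 0) = -363/142 + (9*(1/40))/2 = -363/142 + (9/40)*(½) = -363/142 + 9/80 = -13881/5680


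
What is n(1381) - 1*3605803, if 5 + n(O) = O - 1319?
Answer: -3605746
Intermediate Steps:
n(O) = -1324 + O (n(O) = -5 + (O - 1319) = -5 + (-1319 + O) = -1324 + O)
n(1381) - 1*3605803 = (-1324 + 1381) - 1*3605803 = 57 - 3605803 = -3605746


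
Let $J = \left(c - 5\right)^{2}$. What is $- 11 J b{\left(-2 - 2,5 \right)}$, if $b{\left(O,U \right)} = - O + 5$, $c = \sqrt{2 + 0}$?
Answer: $-2673 + 990 \sqrt{2} \approx -1272.9$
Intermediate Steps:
$c = \sqrt{2} \approx 1.4142$
$J = \left(-5 + \sqrt{2}\right)^{2}$ ($J = \left(\sqrt{2} - 5\right)^{2} = \left(-5 + \sqrt{2}\right)^{2} \approx 12.858$)
$b{\left(O,U \right)} = 5 - O$
$- 11 J b{\left(-2 - 2,5 \right)} = - 11 \left(5 - \sqrt{2}\right)^{2} \left(5 - \left(-2 - 2\right)\right) = - 11 \left(5 - \sqrt{2}\right)^{2} \left(5 - -4\right) = - 11 \left(5 - \sqrt{2}\right)^{2} \left(5 + 4\right) = - 11 \left(5 - \sqrt{2}\right)^{2} \cdot 9 = - 99 \left(5 - \sqrt{2}\right)^{2}$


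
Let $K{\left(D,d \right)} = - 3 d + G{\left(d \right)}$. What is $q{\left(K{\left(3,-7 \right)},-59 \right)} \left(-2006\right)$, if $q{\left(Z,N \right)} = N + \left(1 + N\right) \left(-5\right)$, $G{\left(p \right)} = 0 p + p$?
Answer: $-463386$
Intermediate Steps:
$G{\left(p \right)} = p$ ($G{\left(p \right)} = 0 + p = p$)
$K{\left(D,d \right)} = - 2 d$ ($K{\left(D,d \right)} = - 3 d + d = - 2 d$)
$q{\left(Z,N \right)} = -5 - 4 N$ ($q{\left(Z,N \right)} = N - \left(5 + 5 N\right) = -5 - 4 N$)
$q{\left(K{\left(3,-7 \right)},-59 \right)} \left(-2006\right) = \left(-5 - -236\right) \left(-2006\right) = \left(-5 + 236\right) \left(-2006\right) = 231 \left(-2006\right) = -463386$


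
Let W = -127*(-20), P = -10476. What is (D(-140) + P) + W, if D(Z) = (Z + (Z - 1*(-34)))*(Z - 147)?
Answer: 62666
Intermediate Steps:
W = 2540
D(Z) = (-147 + Z)*(34 + 2*Z) (D(Z) = (Z + (Z + 34))*(-147 + Z) = (Z + (34 + Z))*(-147 + Z) = (34 + 2*Z)*(-147 + Z) = (-147 + Z)*(34 + 2*Z))
(D(-140) + P) + W = ((-4998 - 260*(-140) + 2*(-140)²) - 10476) + 2540 = ((-4998 + 36400 + 2*19600) - 10476) + 2540 = ((-4998 + 36400 + 39200) - 10476) + 2540 = (70602 - 10476) + 2540 = 60126 + 2540 = 62666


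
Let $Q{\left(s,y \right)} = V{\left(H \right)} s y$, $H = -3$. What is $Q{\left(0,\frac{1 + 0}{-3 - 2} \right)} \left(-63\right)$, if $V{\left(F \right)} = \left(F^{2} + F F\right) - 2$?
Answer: $0$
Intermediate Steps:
$V{\left(F \right)} = -2 + 2 F^{2}$ ($V{\left(F \right)} = \left(F^{2} + F^{2}\right) - 2 = 2 F^{2} - 2 = -2 + 2 F^{2}$)
$Q{\left(s,y \right)} = 16 s y$ ($Q{\left(s,y \right)} = \left(-2 + 2 \left(-3\right)^{2}\right) s y = \left(-2 + 2 \cdot 9\right) s y = \left(-2 + 18\right) s y = 16 s y$)
$Q{\left(0,\frac{1 + 0}{-3 - 2} \right)} \left(-63\right) = 16 \cdot 0 \frac{1 + 0}{-3 - 2} \left(-63\right) = 16 \cdot 0 \cdot 1 \frac{1}{-5} \left(-63\right) = 16 \cdot 0 \cdot 1 \left(- \frac{1}{5}\right) \left(-63\right) = 16 \cdot 0 \left(- \frac{1}{5}\right) \left(-63\right) = 0 \left(-63\right) = 0$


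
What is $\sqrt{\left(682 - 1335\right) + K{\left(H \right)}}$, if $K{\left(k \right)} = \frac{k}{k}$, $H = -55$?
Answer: $2 i \sqrt{163} \approx 25.534 i$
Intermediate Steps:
$K{\left(k \right)} = 1$
$\sqrt{\left(682 - 1335\right) + K{\left(H \right)}} = \sqrt{\left(682 - 1335\right) + 1} = \sqrt{-653 + 1} = \sqrt{-652} = 2 i \sqrt{163}$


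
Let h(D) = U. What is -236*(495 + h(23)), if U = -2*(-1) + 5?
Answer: -118472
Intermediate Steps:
U = 7 (U = 2 + 5 = 7)
h(D) = 7
-236*(495 + h(23)) = -236*(495 + 7) = -236*502 = -118472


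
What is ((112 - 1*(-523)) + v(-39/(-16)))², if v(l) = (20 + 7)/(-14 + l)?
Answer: 13699063849/34225 ≈ 4.0027e+5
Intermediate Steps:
v(l) = 27/(-14 + l)
((112 - 1*(-523)) + v(-39/(-16)))² = ((112 - 1*(-523)) + 27/(-14 - 39/(-16)))² = ((112 + 523) + 27/(-14 - 39*(-1/16)))² = (635 + 27/(-14 + 39/16))² = (635 + 27/(-185/16))² = (635 + 27*(-16/185))² = (635 - 432/185)² = (117043/185)² = 13699063849/34225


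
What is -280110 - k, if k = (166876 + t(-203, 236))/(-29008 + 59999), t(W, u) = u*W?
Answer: -8681007978/30991 ≈ -2.8011e+5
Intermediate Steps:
t(W, u) = W*u
k = 118968/30991 (k = (166876 - 203*236)/(-29008 + 59999) = (166876 - 47908)/30991 = 118968*(1/30991) = 118968/30991 ≈ 3.8388)
-280110 - k = -280110 - 1*118968/30991 = -280110 - 118968/30991 = -8681007978/30991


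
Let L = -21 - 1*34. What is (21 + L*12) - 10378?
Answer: -11017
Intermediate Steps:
L = -55 (L = -21 - 34 = -55)
(21 + L*12) - 10378 = (21 - 55*12) - 10378 = (21 - 660) - 10378 = -639 - 10378 = -11017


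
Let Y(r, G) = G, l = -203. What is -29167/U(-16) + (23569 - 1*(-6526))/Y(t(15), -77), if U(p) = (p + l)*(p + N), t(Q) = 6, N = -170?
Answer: -1228135589/3136518 ≈ -391.56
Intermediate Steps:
U(p) = (-203 + p)*(-170 + p) (U(p) = (p - 203)*(p - 170) = (-203 + p)*(-170 + p))
-29167/U(-16) + (23569 - 1*(-6526))/Y(t(15), -77) = -29167/(34510 + (-16)² - 373*(-16)) + (23569 - 1*(-6526))/(-77) = -29167/(34510 + 256 + 5968) + (23569 + 6526)*(-1/77) = -29167/40734 + 30095*(-1/77) = -29167*1/40734 - 30095/77 = -29167/40734 - 30095/77 = -1228135589/3136518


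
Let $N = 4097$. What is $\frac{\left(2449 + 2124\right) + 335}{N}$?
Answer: $\frac{4908}{4097} \approx 1.198$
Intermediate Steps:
$\frac{\left(2449 + 2124\right) + 335}{N} = \frac{\left(2449 + 2124\right) + 335}{4097} = \left(4573 + 335\right) \frac{1}{4097} = 4908 \cdot \frac{1}{4097} = \frac{4908}{4097}$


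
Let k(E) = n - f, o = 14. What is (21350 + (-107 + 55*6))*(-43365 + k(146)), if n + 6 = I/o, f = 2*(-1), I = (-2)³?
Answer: -6549282351/7 ≈ -9.3561e+8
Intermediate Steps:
I = -8
f = -2
n = -46/7 (n = -6 - 8/14 = -6 - 8*1/14 = -6 - 4/7 = -46/7 ≈ -6.5714)
k(E) = -32/7 (k(E) = -46/7 - 1*(-2) = -46/7 + 2 = -32/7)
(21350 + (-107 + 55*6))*(-43365 + k(146)) = (21350 + (-107 + 55*6))*(-43365 - 32/7) = (21350 + (-107 + 330))*(-303587/7) = (21350 + 223)*(-303587/7) = 21573*(-303587/7) = -6549282351/7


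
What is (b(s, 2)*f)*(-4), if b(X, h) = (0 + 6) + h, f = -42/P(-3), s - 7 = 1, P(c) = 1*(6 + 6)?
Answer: 112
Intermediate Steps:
P(c) = 12 (P(c) = 1*12 = 12)
s = 8 (s = 7 + 1 = 8)
f = -7/2 (f = -42/12 = -42*1/12 = -7/2 ≈ -3.5000)
b(X, h) = 6 + h
(b(s, 2)*f)*(-4) = ((6 + 2)*(-7/2))*(-4) = (8*(-7/2))*(-4) = -28*(-4) = 112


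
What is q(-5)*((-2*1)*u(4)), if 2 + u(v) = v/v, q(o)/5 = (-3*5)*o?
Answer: 750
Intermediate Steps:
q(o) = -75*o (q(o) = 5*((-3*5)*o) = 5*(-15*o) = -75*o)
u(v) = -1 (u(v) = -2 + v/v = -2 + 1 = -1)
q(-5)*((-2*1)*u(4)) = (-75*(-5))*(-2*1*(-1)) = 375*(-2*(-1)) = 375*2 = 750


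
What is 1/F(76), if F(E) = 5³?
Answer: 1/125 ≈ 0.0080000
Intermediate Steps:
F(E) = 125
1/F(76) = 1/125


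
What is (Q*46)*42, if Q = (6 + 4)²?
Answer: 193200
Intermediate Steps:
Q = 100 (Q = 10² = 100)
(Q*46)*42 = (100*46)*42 = 4600*42 = 193200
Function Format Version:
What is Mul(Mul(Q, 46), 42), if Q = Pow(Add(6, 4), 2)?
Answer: 193200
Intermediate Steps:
Q = 100 (Q = Pow(10, 2) = 100)
Mul(Mul(Q, 46), 42) = Mul(Mul(100, 46), 42) = Mul(4600, 42) = 193200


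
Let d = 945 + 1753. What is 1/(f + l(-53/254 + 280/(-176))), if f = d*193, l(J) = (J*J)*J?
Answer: 2726397773/1419657600997178 ≈ 1.9205e-6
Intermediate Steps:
d = 2698
l(J) = J³ (l(J) = J²*J = J³)
f = 520714 (f = 2698*193 = 520714)
1/(f + l(-53/254 + 280/(-176))) = 1/(520714 + (-53/254 + 280/(-176))³) = 1/(520714 + (-53*1/254 + 280*(-1/176))³) = 1/(520714 + (-53/254 - 35/22)³) = 1/(520714 + (-2514/1397)³) = 1/(520714 - 15888972744/2726397773) = 1/(1419657600997178/2726397773) = 2726397773/1419657600997178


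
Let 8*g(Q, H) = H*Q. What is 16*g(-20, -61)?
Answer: 2440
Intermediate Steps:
g(Q, H) = H*Q/8 (g(Q, H) = (H*Q)/8 = H*Q/8)
16*g(-20, -61) = 16*((1/8)*(-61)*(-20)) = 16*(305/2) = 2440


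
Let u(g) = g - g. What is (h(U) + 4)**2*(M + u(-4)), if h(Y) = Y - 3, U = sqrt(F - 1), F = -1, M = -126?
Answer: 126 - 252*I*sqrt(2) ≈ 126.0 - 356.38*I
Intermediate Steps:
u(g) = 0
U = I*sqrt(2) (U = sqrt(-1 - 1) = sqrt(-2) = I*sqrt(2) ≈ 1.4142*I)
h(Y) = -3 + Y
(h(U) + 4)**2*(M + u(-4)) = ((-3 + I*sqrt(2)) + 4)**2*(-126 + 0) = (1 + I*sqrt(2))**2*(-126) = -126*(1 + I*sqrt(2))**2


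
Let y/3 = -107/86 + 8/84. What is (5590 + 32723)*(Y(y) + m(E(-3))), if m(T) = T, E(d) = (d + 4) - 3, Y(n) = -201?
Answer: -7777539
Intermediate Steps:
y = -2075/602 (y = 3*(-107/86 + 8/84) = 3*(-107*1/86 + 8*(1/84)) = 3*(-107/86 + 2/21) = 3*(-2075/1806) = -2075/602 ≈ -3.4468)
E(d) = 1 + d (E(d) = (4 + d) - 3 = 1 + d)
(5590 + 32723)*(Y(y) + m(E(-3))) = (5590 + 32723)*(-201 + (1 - 3)) = 38313*(-201 - 2) = 38313*(-203) = -7777539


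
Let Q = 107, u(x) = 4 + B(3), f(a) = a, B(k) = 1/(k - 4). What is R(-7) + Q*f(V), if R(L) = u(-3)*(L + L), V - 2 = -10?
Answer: -898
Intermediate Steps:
V = -8 (V = 2 - 10 = -8)
B(k) = 1/(-4 + k)
u(x) = 3 (u(x) = 4 + 1/(-4 + 3) = 4 + 1/(-1) = 4 - 1 = 3)
R(L) = 6*L (R(L) = 3*(L + L) = 3*(2*L) = 6*L)
R(-7) + Q*f(V) = 6*(-7) + 107*(-8) = -42 - 856 = -898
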